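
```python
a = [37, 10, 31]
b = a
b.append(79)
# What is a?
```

After line 1: a = [37, 10, 31]
After line 2 (b = a is an alias, same object): a = [37, 10, 31], b = [37, 10, 31]
After line 3 (b.append mutates the shared list): a = [37, 10, 31, 79], b = [37, 10, 31, 79]

[37, 10, 31, 79]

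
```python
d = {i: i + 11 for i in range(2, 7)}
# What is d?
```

{2: 13, 3: 14, 4: 15, 5: 16, 6: 17}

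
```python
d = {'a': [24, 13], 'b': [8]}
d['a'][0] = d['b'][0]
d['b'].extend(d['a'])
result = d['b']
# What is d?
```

After line 1: d = {'a': [24, 13], 'b': [8]}
After line 2 (a[0] = b[0] = 8): d = {'a': [8, 13], 'b': [8]}
After line 3 (b.extend(a) appends [8, 13]): d = {'a': [8, 13], 'b': [8, 8, 13]}
After line 4: result = d['b'] = [8, 8, 13]

{'a': [8, 13], 'b': [8, 8, 13]}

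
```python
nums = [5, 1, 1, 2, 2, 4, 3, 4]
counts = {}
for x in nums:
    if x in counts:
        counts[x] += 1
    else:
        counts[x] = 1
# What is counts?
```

Initial: counts = {}, nums = [5, 1, 1, 2, 2, 4, 3, 4]
See 5: counts = {5: 1}
See 1: counts = {5: 1, 1: 1}
See 1: counts = {5: 1, 1: 2}
See 2: counts = {5: 1, 1: 2, 2: 1}
See 2: counts = {5: 1, 1: 2, 2: 2}
See 4: counts = {5: 1, 1: 2, 2: 2, 4: 1}
See 3: counts = {5: 1, 1: 2, 2: 2, 4: 1, 3: 1}
See 4: counts = {5: 1, 1: 2, 2: 2, 4: 2, 3: 1}

{5: 1, 1: 2, 2: 2, 4: 2, 3: 1}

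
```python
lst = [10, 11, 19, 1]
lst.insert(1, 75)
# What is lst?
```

[10, 75, 11, 19, 1]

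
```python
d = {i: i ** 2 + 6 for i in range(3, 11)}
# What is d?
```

{3: 15, 4: 22, 5: 31, 6: 42, 7: 55, 8: 70, 9: 87, 10: 106}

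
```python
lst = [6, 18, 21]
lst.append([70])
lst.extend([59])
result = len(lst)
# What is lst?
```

After line 1: lst = [6, 18, 21]
After line 2 (append adds [70] as single element): lst = [6, 18, 21, [70]]
After line 3 (extend unpacks [59], adds 59): lst = [6, 18, 21, [70], 59]
After line 4: result = len(lst) = 5

[6, 18, 21, [70], 59]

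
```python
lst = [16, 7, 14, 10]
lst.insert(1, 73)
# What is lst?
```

[16, 73, 7, 14, 10]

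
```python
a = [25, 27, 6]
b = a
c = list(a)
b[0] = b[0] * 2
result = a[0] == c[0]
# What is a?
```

After line 1: a = [25, 27, 6]
After line 2 (b = a, alias): a = [25, 27, 6], b = [25, 27, 6]
After line 3 (c = list(a) is a copy, new object): c = [25, 27, 6]
After line 4 (b[0] = 25 * 2 = 50; mutates shared a/b): a = b = [50, 27, 6], c = [25, 27, 6]
After line 5 (a[0] = 50, c[0] = 25; result = False)

[50, 27, 6]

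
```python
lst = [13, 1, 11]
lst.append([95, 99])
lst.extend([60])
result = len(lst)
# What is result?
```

After line 1: lst = [13, 1, 11]
After line 2 (append adds [95, 99] as single element): lst = [13, 1, 11, [95, 99]]
After line 3 (extend unpacks [60], adds 60): lst = [13, 1, 11, [95, 99], 60]
After line 4: result = len(lst) = 5

5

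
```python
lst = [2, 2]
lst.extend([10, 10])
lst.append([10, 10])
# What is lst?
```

After line 1: lst = [2, 2]
After line 2 (extend unpacks [10, 10]): lst = [2, 2, 10, 10]
After line 3 (append adds [10, 10] as single element): lst = [2, 2, 10, 10, [10, 10]]

[2, 2, 10, 10, [10, 10]]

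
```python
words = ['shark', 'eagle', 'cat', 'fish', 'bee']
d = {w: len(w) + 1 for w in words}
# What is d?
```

{'shark': 6, 'eagle': 6, 'cat': 4, 'fish': 5, 'bee': 4}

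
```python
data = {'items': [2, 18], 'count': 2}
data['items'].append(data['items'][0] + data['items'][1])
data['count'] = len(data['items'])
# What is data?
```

After line 1: data = {'items': [2, 18], 'count': 2}
After line 2 (append 2 + 18 = 20): data = {'items': [2, 18, 20], 'count': 2}
After line 3 (count = len(items) = 3): data = {'items': [2, 18, 20], 'count': 3}

{'items': [2, 18, 20], 'count': 3}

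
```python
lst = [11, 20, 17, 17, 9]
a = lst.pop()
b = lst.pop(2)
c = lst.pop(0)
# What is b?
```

After line 1: lst = [11, 20, 17, 17, 9]
After line 2 (pop() -> a = 9): lst = [11, 20, 17, 17]
After line 3 (pop(2) -> b = 17): lst = [11, 20, 17]
After line 4 (pop(0) -> c = 11): lst = [20, 17]

17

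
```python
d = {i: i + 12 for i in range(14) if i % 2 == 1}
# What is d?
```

{1: 13, 3: 15, 5: 17, 7: 19, 9: 21, 11: 23, 13: 25}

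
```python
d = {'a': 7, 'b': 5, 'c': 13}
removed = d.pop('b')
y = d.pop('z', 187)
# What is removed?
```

After line 1: d = {'a': 7, 'b': 5, 'c': 13}
After line 2 (pop 'b' returns 5): d = {'a': 7, 'c': 13}, removed = 5
After line 3 (pop 'z' missing, returns default 187): d = {'a': 7, 'c': 13}, y = 187

5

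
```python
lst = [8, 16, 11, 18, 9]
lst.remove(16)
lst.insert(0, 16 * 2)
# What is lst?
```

After line 1: lst = [8, 16, 11, 18, 9]
After line 2 (remove first 16): lst = [8, 11, 18, 9]
After line 3 (insert 32 at index 0): lst = [32, 8, 11, 18, 9]

[32, 8, 11, 18, 9]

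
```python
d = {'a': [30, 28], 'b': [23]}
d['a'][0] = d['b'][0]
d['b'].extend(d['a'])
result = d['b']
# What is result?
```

After line 1: d = {'a': [30, 28], 'b': [23]}
After line 2 (a[0] = b[0] = 23): d = {'a': [23, 28], 'b': [23]}
After line 3 (b.extend(a) appends [23, 28]): d = {'a': [23, 28], 'b': [23, 23, 28]}
After line 4: result = d['b'] = [23, 23, 28]

[23, 23, 28]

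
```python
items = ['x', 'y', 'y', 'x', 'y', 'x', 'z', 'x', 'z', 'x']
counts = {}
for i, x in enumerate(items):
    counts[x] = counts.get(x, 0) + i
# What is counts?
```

Initial: counts = {}, items = ['x', 'y', 'y', 'x', 'y', 'x', 'z', 'x', 'z', 'x']
i=0, x='x': counts = {'x': 0}
i=1, x='y': counts = {'x': 0, 'y': 1}
i=2, x='y': counts = {'x': 0, 'y': 3}
i=3, x='x': counts = {'x': 3, 'y': 3}
i=4, x='y': counts = {'x': 3, 'y': 7}
i=5, x='x': counts = {'x': 8, 'y': 7}
i=6, x='z': counts = {'x': 8, 'y': 7, 'z': 6}
i=7, x='x': counts = {'x': 15, 'y': 7, 'z': 6}
i=8, x='z': counts = {'x': 15, 'y': 7, 'z': 14}
i=9, x='x': counts = {'x': 24, 'y': 7, 'z': 14}

{'x': 24, 'y': 7, 'z': 14}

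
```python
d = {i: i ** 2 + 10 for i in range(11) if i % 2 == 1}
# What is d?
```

{1: 11, 3: 19, 5: 35, 7: 59, 9: 91}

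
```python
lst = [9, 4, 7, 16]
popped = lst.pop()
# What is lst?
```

[9, 4, 7]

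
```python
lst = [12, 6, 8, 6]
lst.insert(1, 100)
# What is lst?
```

[12, 100, 6, 8, 6]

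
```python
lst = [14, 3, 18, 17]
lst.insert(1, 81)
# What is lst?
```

[14, 81, 3, 18, 17]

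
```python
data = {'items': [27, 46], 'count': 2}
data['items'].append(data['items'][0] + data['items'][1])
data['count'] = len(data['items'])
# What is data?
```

After line 1: data = {'items': [27, 46], 'count': 2}
After line 2 (append 27 + 46 = 73): data = {'items': [27, 46, 73], 'count': 2}
After line 3 (count = len(items) = 3): data = {'items': [27, 46, 73], 'count': 3}

{'items': [27, 46, 73], 'count': 3}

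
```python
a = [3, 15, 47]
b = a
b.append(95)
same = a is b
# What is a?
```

After line 1: a = [3, 15, 47]
After line 2 (b = a is an alias, same object): a = [3, 15, 47], b = [3, 15, 47]
After line 3 (b.append mutates the shared list): a = [3, 15, 47, 95], b = [3, 15, 47, 95]
After line 4 (same = a is b; same object -> True): same = True

[3, 15, 47, 95]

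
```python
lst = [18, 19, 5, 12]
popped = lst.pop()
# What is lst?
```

[18, 19, 5]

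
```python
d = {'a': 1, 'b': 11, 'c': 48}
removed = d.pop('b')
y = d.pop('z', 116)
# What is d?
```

After line 1: d = {'a': 1, 'b': 11, 'c': 48}
After line 2 (pop 'b' returns 11): d = {'a': 1, 'c': 48}, removed = 11
After line 3 (pop 'z' missing, returns default 116): d = {'a': 1, 'c': 48}, y = 116

{'a': 1, 'c': 48}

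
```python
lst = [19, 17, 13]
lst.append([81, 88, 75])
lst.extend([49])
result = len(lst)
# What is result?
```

After line 1: lst = [19, 17, 13]
After line 2 (append adds [81, 88, 75] as single element): lst = [19, 17, 13, [81, 88, 75]]
After line 3 (extend unpacks [49], adds 49): lst = [19, 17, 13, [81, 88, 75], 49]
After line 4: result = len(lst) = 5

5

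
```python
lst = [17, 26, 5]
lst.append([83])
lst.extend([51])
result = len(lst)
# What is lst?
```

After line 1: lst = [17, 26, 5]
After line 2 (append adds [83] as single element): lst = [17, 26, 5, [83]]
After line 3 (extend unpacks [51], adds 51): lst = [17, 26, 5, [83], 51]
After line 4: result = len(lst) = 5

[17, 26, 5, [83], 51]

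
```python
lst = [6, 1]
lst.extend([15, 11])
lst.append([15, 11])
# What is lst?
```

After line 1: lst = [6, 1]
After line 2 (extend unpacks [15, 11]): lst = [6, 1, 15, 11]
After line 3 (append adds [15, 11] as single element): lst = [6, 1, 15, 11, [15, 11]]

[6, 1, 15, 11, [15, 11]]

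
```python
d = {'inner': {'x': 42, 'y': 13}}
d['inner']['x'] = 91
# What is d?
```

After line 1: d = {'inner': {'x': 42, 'y': 13}}
After line 2 (inner x overwritten): d = {'inner': {'x': 91, 'y': 13}}

{'inner': {'x': 91, 'y': 13}}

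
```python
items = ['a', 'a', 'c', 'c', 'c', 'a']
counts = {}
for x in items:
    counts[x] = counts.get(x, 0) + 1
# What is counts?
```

Initial: counts = {}, items = ['a', 'a', 'c', 'c', 'c', 'a']
See 'a': counts = {'a': 1}
See 'a': counts = {'a': 2}
See 'c': counts = {'a': 2, 'c': 1}
See 'c': counts = {'a': 2, 'c': 2}
See 'c': counts = {'a': 2, 'c': 3}
See 'a': counts = {'a': 3, 'c': 3}

{'a': 3, 'c': 3}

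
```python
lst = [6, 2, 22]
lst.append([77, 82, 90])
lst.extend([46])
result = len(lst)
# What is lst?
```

After line 1: lst = [6, 2, 22]
After line 2 (append adds [77, 82, 90] as single element): lst = [6, 2, 22, [77, 82, 90]]
After line 3 (extend unpacks [46], adds 46): lst = [6, 2, 22, [77, 82, 90], 46]
After line 4: result = len(lst) = 5

[6, 2, 22, [77, 82, 90], 46]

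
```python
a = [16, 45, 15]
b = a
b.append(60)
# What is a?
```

After line 1: a = [16, 45, 15]
After line 2 (b = a is an alias, same object): a = [16, 45, 15], b = [16, 45, 15]
After line 3 (b.append mutates the shared list): a = [16, 45, 15, 60], b = [16, 45, 15, 60]

[16, 45, 15, 60]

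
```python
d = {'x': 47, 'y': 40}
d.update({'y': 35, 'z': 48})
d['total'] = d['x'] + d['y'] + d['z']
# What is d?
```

After line 1: d = {'x': 47, 'y': 40}
After line 2 (y overwritten, z added): d = {'x': 47, 'y': 35, 'z': 48}
After line 3 (total = 47 + 35 + 48 = 130): d = {'x': 47, 'y': 35, 'z': 48, 'total': 130}

{'x': 47, 'y': 35, 'z': 48, 'total': 130}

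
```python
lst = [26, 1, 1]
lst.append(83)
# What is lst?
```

[26, 1, 1, 83]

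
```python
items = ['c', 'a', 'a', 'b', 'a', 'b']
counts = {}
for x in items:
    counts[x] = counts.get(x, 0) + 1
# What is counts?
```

Initial: counts = {}, items = ['c', 'a', 'a', 'b', 'a', 'b']
See 'c': counts = {'c': 1}
See 'a': counts = {'c': 1, 'a': 1}
See 'a': counts = {'c': 1, 'a': 2}
See 'b': counts = {'c': 1, 'a': 2, 'b': 1}
See 'a': counts = {'c': 1, 'a': 3, 'b': 1}
See 'b': counts = {'c': 1, 'a': 3, 'b': 2}

{'c': 1, 'a': 3, 'b': 2}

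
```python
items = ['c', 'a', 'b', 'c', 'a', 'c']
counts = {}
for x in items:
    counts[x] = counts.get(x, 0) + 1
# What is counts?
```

Initial: counts = {}, items = ['c', 'a', 'b', 'c', 'a', 'c']
See 'c': counts = {'c': 1}
See 'a': counts = {'c': 1, 'a': 1}
See 'b': counts = {'c': 1, 'a': 1, 'b': 1}
See 'c': counts = {'c': 2, 'a': 1, 'b': 1}
See 'a': counts = {'c': 2, 'a': 2, 'b': 1}
See 'c': counts = {'c': 3, 'a': 2, 'b': 1}

{'c': 3, 'a': 2, 'b': 1}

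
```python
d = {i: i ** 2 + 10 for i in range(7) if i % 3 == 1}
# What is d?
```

{1: 11, 4: 26}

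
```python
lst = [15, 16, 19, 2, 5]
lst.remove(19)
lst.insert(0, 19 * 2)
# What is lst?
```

After line 1: lst = [15, 16, 19, 2, 5]
After line 2 (remove first 19): lst = [15, 16, 2, 5]
After line 3 (insert 38 at index 0): lst = [38, 15, 16, 2, 5]

[38, 15, 16, 2, 5]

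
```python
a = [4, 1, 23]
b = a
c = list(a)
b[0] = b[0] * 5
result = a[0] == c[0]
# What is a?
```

After line 1: a = [4, 1, 23]
After line 2 (b = a, alias): a = [4, 1, 23], b = [4, 1, 23]
After line 3 (c = list(a) is a copy, new object): c = [4, 1, 23]
After line 4 (b[0] = 4 * 5 = 20; mutates shared a/b): a = b = [20, 1, 23], c = [4, 1, 23]
After line 5 (a[0] = 20, c[0] = 4; result = False)

[20, 1, 23]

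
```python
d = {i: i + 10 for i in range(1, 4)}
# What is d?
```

{1: 11, 2: 12, 3: 13}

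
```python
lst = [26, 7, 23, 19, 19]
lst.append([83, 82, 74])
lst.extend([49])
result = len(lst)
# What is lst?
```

After line 1: lst = [26, 7, 23, 19, 19]
After line 2 (append adds [83, 82, 74] as single element): lst = [26, 7, 23, 19, 19, [83, 82, 74]]
After line 3 (extend unpacks [49], adds 49): lst = [26, 7, 23, 19, 19, [83, 82, 74], 49]
After line 4: result = len(lst) = 7

[26, 7, 23, 19, 19, [83, 82, 74], 49]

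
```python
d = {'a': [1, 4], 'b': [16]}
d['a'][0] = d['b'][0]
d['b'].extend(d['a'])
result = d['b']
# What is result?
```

After line 1: d = {'a': [1, 4], 'b': [16]}
After line 2 (a[0] = b[0] = 16): d = {'a': [16, 4], 'b': [16]}
After line 3 (b.extend(a) appends [16, 4]): d = {'a': [16, 4], 'b': [16, 16, 4]}
After line 4: result = d['b'] = [16, 16, 4]

[16, 16, 4]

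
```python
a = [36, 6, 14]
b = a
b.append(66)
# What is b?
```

After line 1: a = [36, 6, 14]
After line 2 (b = a is an alias, same object): a = [36, 6, 14], b = [36, 6, 14]
After line 3 (b.append mutates the shared list): a = [36, 6, 14, 66], b = [36, 6, 14, 66]

[36, 6, 14, 66]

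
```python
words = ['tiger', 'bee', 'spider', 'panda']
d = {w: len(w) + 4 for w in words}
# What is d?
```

{'tiger': 9, 'bee': 7, 'spider': 10, 'panda': 9}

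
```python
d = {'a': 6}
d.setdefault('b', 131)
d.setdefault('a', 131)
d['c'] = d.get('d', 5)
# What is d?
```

After line 1: d = {'a': 6}
After line 2 (setdefault adds 'b'=131): d = {'a': 6, 'b': 131}
After line 3 (setdefault 'a' no-op, already exists): d = {'a': 6, 'b': 131}
After line 4 (get('d', 5) returns default since 'd' not in d): d = {'a': 6, 'b': 131, 'c': 5}

{'a': 6, 'b': 131, 'c': 5}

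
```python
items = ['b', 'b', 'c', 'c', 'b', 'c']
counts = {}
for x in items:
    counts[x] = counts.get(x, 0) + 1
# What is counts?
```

Initial: counts = {}, items = ['b', 'b', 'c', 'c', 'b', 'c']
See 'b': counts = {'b': 1}
See 'b': counts = {'b': 2}
See 'c': counts = {'b': 2, 'c': 1}
See 'c': counts = {'b': 2, 'c': 2}
See 'b': counts = {'b': 3, 'c': 2}
See 'c': counts = {'b': 3, 'c': 3}

{'b': 3, 'c': 3}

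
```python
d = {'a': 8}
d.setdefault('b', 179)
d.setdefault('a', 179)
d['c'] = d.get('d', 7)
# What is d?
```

After line 1: d = {'a': 8}
After line 2 (setdefault adds 'b'=179): d = {'a': 8, 'b': 179}
After line 3 (setdefault 'a' no-op, already exists): d = {'a': 8, 'b': 179}
After line 4 (get('d', 7) returns default since 'd' not in d): d = {'a': 8, 'b': 179, 'c': 7}

{'a': 8, 'b': 179, 'c': 7}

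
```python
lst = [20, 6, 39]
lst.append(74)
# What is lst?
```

[20, 6, 39, 74]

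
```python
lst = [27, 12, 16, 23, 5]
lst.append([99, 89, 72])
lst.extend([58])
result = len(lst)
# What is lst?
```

After line 1: lst = [27, 12, 16, 23, 5]
After line 2 (append adds [99, 89, 72] as single element): lst = [27, 12, 16, 23, 5, [99, 89, 72]]
After line 3 (extend unpacks [58], adds 58): lst = [27, 12, 16, 23, 5, [99, 89, 72], 58]
After line 4: result = len(lst) = 7

[27, 12, 16, 23, 5, [99, 89, 72], 58]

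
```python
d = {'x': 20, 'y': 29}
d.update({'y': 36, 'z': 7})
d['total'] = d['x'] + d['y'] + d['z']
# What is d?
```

After line 1: d = {'x': 20, 'y': 29}
After line 2 (y overwritten, z added): d = {'x': 20, 'y': 36, 'z': 7}
After line 3 (total = 20 + 36 + 7 = 63): d = {'x': 20, 'y': 36, 'z': 7, 'total': 63}

{'x': 20, 'y': 36, 'z': 7, 'total': 63}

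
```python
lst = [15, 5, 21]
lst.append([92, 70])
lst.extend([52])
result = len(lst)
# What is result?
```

After line 1: lst = [15, 5, 21]
After line 2 (append adds [92, 70] as single element): lst = [15, 5, 21, [92, 70]]
After line 3 (extend unpacks [52], adds 52): lst = [15, 5, 21, [92, 70], 52]
After line 4: result = len(lst) = 5

5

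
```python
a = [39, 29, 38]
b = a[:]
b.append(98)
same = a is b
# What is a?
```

After line 1: a = [39, 29, 38]
After line 2 (b = a[:] is a shallow copy, new object): a = [39, 29, 38], b = [39, 29, 38]
After line 3 (append only mutates b): a = [39, 29, 38], b = [39, 29, 38, 98]
After line 4 (same = a is b; different objects -> False): same = False

[39, 29, 38]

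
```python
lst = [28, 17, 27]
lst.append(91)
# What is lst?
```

[28, 17, 27, 91]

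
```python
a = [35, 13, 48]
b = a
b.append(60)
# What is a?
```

After line 1: a = [35, 13, 48]
After line 2 (b = a is an alias, same object): a = [35, 13, 48], b = [35, 13, 48]
After line 3 (b.append mutates the shared list): a = [35, 13, 48, 60], b = [35, 13, 48, 60]

[35, 13, 48, 60]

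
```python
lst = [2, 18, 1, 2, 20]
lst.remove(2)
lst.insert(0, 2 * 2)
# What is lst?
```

After line 1: lst = [2, 18, 1, 2, 20]
After line 2 (remove first 2): lst = [18, 1, 2, 20]
After line 3 (insert 4 at index 0): lst = [4, 18, 1, 2, 20]

[4, 18, 1, 2, 20]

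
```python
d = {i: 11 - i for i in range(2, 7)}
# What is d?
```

{2: 9, 3: 8, 4: 7, 5: 6, 6: 5}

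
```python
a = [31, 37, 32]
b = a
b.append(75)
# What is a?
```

After line 1: a = [31, 37, 32]
After line 2 (b = a is an alias, same object): a = [31, 37, 32], b = [31, 37, 32]
After line 3 (b.append mutates the shared list): a = [31, 37, 32, 75], b = [31, 37, 32, 75]

[31, 37, 32, 75]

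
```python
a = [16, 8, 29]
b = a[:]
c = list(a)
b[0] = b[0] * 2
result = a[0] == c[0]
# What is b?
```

After line 1: a = [16, 8, 29]
After line 2 (b = a[:], copy): a = [16, 8, 29], b = [16, 8, 29]
After line 3 (c = list(a) is a copy, new object): c = [16, 8, 29]
After line 4 (b[0] = 16 * 2 = 32; only b mutates (copy)): a = [16, 8, 29], b = [32, 8, 29], c = [16, 8, 29]
After line 5 (a[0] = 16, c[0] = 16; result = True)

[32, 8, 29]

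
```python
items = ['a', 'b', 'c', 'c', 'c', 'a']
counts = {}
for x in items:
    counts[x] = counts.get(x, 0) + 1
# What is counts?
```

Initial: counts = {}, items = ['a', 'b', 'c', 'c', 'c', 'a']
See 'a': counts = {'a': 1}
See 'b': counts = {'a': 1, 'b': 1}
See 'c': counts = {'a': 1, 'b': 1, 'c': 1}
See 'c': counts = {'a': 1, 'b': 1, 'c': 2}
See 'c': counts = {'a': 1, 'b': 1, 'c': 3}
See 'a': counts = {'a': 2, 'b': 1, 'c': 3}

{'a': 2, 'b': 1, 'c': 3}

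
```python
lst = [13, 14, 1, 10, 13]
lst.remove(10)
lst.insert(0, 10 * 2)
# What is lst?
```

After line 1: lst = [13, 14, 1, 10, 13]
After line 2 (remove first 10): lst = [13, 14, 1, 13]
After line 3 (insert 20 at index 0): lst = [20, 13, 14, 1, 13]

[20, 13, 14, 1, 13]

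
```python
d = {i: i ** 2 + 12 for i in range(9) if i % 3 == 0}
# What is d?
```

{0: 12, 3: 21, 6: 48}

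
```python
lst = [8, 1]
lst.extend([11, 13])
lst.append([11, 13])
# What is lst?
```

After line 1: lst = [8, 1]
After line 2 (extend unpacks [11, 13]): lst = [8, 1, 11, 13]
After line 3 (append adds [11, 13] as single element): lst = [8, 1, 11, 13, [11, 13]]

[8, 1, 11, 13, [11, 13]]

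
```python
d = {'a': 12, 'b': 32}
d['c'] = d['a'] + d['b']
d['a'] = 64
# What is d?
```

After line 1: d = {'a': 12, 'b': 32}
After line 2 (d['c'] = 12 + 32): d = {'a': 12, 'b': 32, 'c': 44}
After line 3: d = {'a': 64, 'b': 32, 'c': 44}

{'a': 64, 'b': 32, 'c': 44}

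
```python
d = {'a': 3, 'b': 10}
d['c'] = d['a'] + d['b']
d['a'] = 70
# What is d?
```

After line 1: d = {'a': 3, 'b': 10}
After line 2 (d['c'] = 3 + 10): d = {'a': 3, 'b': 10, 'c': 13}
After line 3: d = {'a': 70, 'b': 10, 'c': 13}

{'a': 70, 'b': 10, 'c': 13}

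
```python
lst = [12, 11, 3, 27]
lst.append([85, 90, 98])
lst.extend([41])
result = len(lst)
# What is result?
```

After line 1: lst = [12, 11, 3, 27]
After line 2 (append adds [85, 90, 98] as single element): lst = [12, 11, 3, 27, [85, 90, 98]]
After line 3 (extend unpacks [41], adds 41): lst = [12, 11, 3, 27, [85, 90, 98], 41]
After line 4: result = len(lst) = 6

6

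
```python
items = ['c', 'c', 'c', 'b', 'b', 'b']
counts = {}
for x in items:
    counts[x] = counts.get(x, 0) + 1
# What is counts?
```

Initial: counts = {}, items = ['c', 'c', 'c', 'b', 'b', 'b']
See 'c': counts = {'c': 1}
See 'c': counts = {'c': 2}
See 'c': counts = {'c': 3}
See 'b': counts = {'c': 3, 'b': 1}
See 'b': counts = {'c': 3, 'b': 2}
See 'b': counts = {'c': 3, 'b': 3}

{'c': 3, 'b': 3}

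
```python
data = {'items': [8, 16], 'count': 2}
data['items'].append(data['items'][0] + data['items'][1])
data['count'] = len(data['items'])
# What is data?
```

After line 1: data = {'items': [8, 16], 'count': 2}
After line 2 (append 8 + 16 = 24): data = {'items': [8, 16, 24], 'count': 2}
After line 3 (count = len(items) = 3): data = {'items': [8, 16, 24], 'count': 3}

{'items': [8, 16, 24], 'count': 3}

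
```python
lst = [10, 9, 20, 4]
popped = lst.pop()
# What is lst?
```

[10, 9, 20]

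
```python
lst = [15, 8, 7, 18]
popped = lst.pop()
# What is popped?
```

18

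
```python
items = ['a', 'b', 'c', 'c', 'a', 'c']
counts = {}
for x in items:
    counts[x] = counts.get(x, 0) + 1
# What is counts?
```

Initial: counts = {}, items = ['a', 'b', 'c', 'c', 'a', 'c']
See 'a': counts = {'a': 1}
See 'b': counts = {'a': 1, 'b': 1}
See 'c': counts = {'a': 1, 'b': 1, 'c': 1}
See 'c': counts = {'a': 1, 'b': 1, 'c': 2}
See 'a': counts = {'a': 2, 'b': 1, 'c': 2}
See 'c': counts = {'a': 2, 'b': 1, 'c': 3}

{'a': 2, 'b': 1, 'c': 3}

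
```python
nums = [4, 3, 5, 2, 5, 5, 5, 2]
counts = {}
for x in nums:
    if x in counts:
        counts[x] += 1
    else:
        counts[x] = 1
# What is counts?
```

Initial: counts = {}, nums = [4, 3, 5, 2, 5, 5, 5, 2]
See 4: counts = {4: 1}
See 3: counts = {4: 1, 3: 1}
See 5: counts = {4: 1, 3: 1, 5: 1}
See 2: counts = {4: 1, 3: 1, 5: 1, 2: 1}
See 5: counts = {4: 1, 3: 1, 5: 2, 2: 1}
See 5: counts = {4: 1, 3: 1, 5: 3, 2: 1}
See 5: counts = {4: 1, 3: 1, 5: 4, 2: 1}
See 2: counts = {4: 1, 3: 1, 5: 4, 2: 2}

{4: 1, 3: 1, 5: 4, 2: 2}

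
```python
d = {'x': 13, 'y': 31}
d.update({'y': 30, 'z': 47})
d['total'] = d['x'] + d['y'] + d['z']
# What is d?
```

After line 1: d = {'x': 13, 'y': 31}
After line 2 (y overwritten, z added): d = {'x': 13, 'y': 30, 'z': 47}
After line 3 (total = 13 + 30 + 47 = 90): d = {'x': 13, 'y': 30, 'z': 47, 'total': 90}

{'x': 13, 'y': 30, 'z': 47, 'total': 90}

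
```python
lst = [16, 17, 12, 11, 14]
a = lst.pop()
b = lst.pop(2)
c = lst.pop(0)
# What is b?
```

After line 1: lst = [16, 17, 12, 11, 14]
After line 2 (pop() -> a = 14): lst = [16, 17, 12, 11]
After line 3 (pop(2) -> b = 12): lst = [16, 17, 11]
After line 4 (pop(0) -> c = 16): lst = [17, 11]

12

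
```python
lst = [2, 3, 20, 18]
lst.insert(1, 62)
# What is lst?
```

[2, 62, 3, 20, 18]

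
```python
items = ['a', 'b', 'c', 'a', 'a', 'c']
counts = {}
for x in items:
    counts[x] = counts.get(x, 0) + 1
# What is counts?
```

Initial: counts = {}, items = ['a', 'b', 'c', 'a', 'a', 'c']
See 'a': counts = {'a': 1}
See 'b': counts = {'a': 1, 'b': 1}
See 'c': counts = {'a': 1, 'b': 1, 'c': 1}
See 'a': counts = {'a': 2, 'b': 1, 'c': 1}
See 'a': counts = {'a': 3, 'b': 1, 'c': 1}
See 'c': counts = {'a': 3, 'b': 1, 'c': 2}

{'a': 3, 'b': 1, 'c': 2}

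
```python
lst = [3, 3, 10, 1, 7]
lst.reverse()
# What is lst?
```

[7, 1, 10, 3, 3]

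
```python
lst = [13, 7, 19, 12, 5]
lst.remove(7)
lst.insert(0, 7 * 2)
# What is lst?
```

After line 1: lst = [13, 7, 19, 12, 5]
After line 2 (remove first 7): lst = [13, 19, 12, 5]
After line 3 (insert 14 at index 0): lst = [14, 13, 19, 12, 5]

[14, 13, 19, 12, 5]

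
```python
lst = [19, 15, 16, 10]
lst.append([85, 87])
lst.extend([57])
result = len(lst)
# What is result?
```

After line 1: lst = [19, 15, 16, 10]
After line 2 (append adds [85, 87] as single element): lst = [19, 15, 16, 10, [85, 87]]
After line 3 (extend unpacks [57], adds 57): lst = [19, 15, 16, 10, [85, 87], 57]
After line 4: result = len(lst) = 6

6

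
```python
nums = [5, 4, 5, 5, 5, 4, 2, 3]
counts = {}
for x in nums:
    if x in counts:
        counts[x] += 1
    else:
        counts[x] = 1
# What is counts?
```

Initial: counts = {}, nums = [5, 4, 5, 5, 5, 4, 2, 3]
See 5: counts = {5: 1}
See 4: counts = {5: 1, 4: 1}
See 5: counts = {5: 2, 4: 1}
See 5: counts = {5: 3, 4: 1}
See 5: counts = {5: 4, 4: 1}
See 4: counts = {5: 4, 4: 2}
See 2: counts = {5: 4, 4: 2, 2: 1}
See 3: counts = {5: 4, 4: 2, 2: 1, 3: 1}

{5: 4, 4: 2, 2: 1, 3: 1}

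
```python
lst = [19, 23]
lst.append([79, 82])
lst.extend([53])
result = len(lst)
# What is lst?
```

After line 1: lst = [19, 23]
After line 2 (append adds [79, 82] as single element): lst = [19, 23, [79, 82]]
After line 3 (extend unpacks [53], adds 53): lst = [19, 23, [79, 82], 53]
After line 4: result = len(lst) = 4

[19, 23, [79, 82], 53]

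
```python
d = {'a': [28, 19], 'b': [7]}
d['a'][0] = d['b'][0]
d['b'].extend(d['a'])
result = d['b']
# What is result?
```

After line 1: d = {'a': [28, 19], 'b': [7]}
After line 2 (a[0] = b[0] = 7): d = {'a': [7, 19], 'b': [7]}
After line 3 (b.extend(a) appends [7, 19]): d = {'a': [7, 19], 'b': [7, 7, 19]}
After line 4: result = d['b'] = [7, 7, 19]

[7, 7, 19]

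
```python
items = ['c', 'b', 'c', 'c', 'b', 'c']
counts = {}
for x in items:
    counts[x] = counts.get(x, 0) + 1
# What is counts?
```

Initial: counts = {}, items = ['c', 'b', 'c', 'c', 'b', 'c']
See 'c': counts = {'c': 1}
See 'b': counts = {'c': 1, 'b': 1}
See 'c': counts = {'c': 2, 'b': 1}
See 'c': counts = {'c': 3, 'b': 1}
See 'b': counts = {'c': 3, 'b': 2}
See 'c': counts = {'c': 4, 'b': 2}

{'c': 4, 'b': 2}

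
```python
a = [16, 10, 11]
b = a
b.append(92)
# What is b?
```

After line 1: a = [16, 10, 11]
After line 2 (b = a is an alias, same object): a = [16, 10, 11], b = [16, 10, 11]
After line 3 (b.append mutates the shared list): a = [16, 10, 11, 92], b = [16, 10, 11, 92]

[16, 10, 11, 92]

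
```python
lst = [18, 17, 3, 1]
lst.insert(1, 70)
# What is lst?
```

[18, 70, 17, 3, 1]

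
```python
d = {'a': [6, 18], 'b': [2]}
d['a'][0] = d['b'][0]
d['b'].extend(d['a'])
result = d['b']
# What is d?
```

After line 1: d = {'a': [6, 18], 'b': [2]}
After line 2 (a[0] = b[0] = 2): d = {'a': [2, 18], 'b': [2]}
After line 3 (b.extend(a) appends [2, 18]): d = {'a': [2, 18], 'b': [2, 2, 18]}
After line 4: result = d['b'] = [2, 2, 18]

{'a': [2, 18], 'b': [2, 2, 18]}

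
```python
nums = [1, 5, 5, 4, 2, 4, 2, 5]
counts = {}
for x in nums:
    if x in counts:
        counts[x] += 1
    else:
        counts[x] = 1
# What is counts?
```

Initial: counts = {}, nums = [1, 5, 5, 4, 2, 4, 2, 5]
See 1: counts = {1: 1}
See 5: counts = {1: 1, 5: 1}
See 5: counts = {1: 1, 5: 2}
See 4: counts = {1: 1, 5: 2, 4: 1}
See 2: counts = {1: 1, 5: 2, 4: 1, 2: 1}
See 4: counts = {1: 1, 5: 2, 4: 2, 2: 1}
See 2: counts = {1: 1, 5: 2, 4: 2, 2: 2}
See 5: counts = {1: 1, 5: 3, 4: 2, 2: 2}

{1: 1, 5: 3, 4: 2, 2: 2}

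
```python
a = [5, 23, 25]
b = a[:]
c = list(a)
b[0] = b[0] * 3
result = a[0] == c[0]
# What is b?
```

After line 1: a = [5, 23, 25]
After line 2 (b = a[:], copy): a = [5, 23, 25], b = [5, 23, 25]
After line 3 (c = list(a) is a copy, new object): c = [5, 23, 25]
After line 4 (b[0] = 5 * 3 = 15; only b mutates (copy)): a = [5, 23, 25], b = [15, 23, 25], c = [5, 23, 25]
After line 5 (a[0] = 5, c[0] = 5; result = True)

[15, 23, 25]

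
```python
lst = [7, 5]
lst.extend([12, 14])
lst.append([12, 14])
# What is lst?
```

After line 1: lst = [7, 5]
After line 2 (extend unpacks [12, 14]): lst = [7, 5, 12, 14]
After line 3 (append adds [12, 14] as single element): lst = [7, 5, 12, 14, [12, 14]]

[7, 5, 12, 14, [12, 14]]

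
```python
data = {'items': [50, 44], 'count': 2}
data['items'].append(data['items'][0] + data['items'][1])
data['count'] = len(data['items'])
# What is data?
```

After line 1: data = {'items': [50, 44], 'count': 2}
After line 2 (append 50 + 44 = 94): data = {'items': [50, 44, 94], 'count': 2}
After line 3 (count = len(items) = 3): data = {'items': [50, 44, 94], 'count': 3}

{'items': [50, 44, 94], 'count': 3}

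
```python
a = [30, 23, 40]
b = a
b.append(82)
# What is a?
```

After line 1: a = [30, 23, 40]
After line 2 (b = a is an alias, same object): a = [30, 23, 40], b = [30, 23, 40]
After line 3 (b.append mutates the shared list): a = [30, 23, 40, 82], b = [30, 23, 40, 82]

[30, 23, 40, 82]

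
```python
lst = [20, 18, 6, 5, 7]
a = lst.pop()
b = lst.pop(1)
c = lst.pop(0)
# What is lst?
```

After line 1: lst = [20, 18, 6, 5, 7]
After line 2 (pop() -> a = 7): lst = [20, 18, 6, 5]
After line 3 (pop(1) -> b = 18): lst = [20, 6, 5]
After line 4 (pop(0) -> c = 20): lst = [6, 5]

[6, 5]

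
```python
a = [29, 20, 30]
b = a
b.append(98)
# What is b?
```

After line 1: a = [29, 20, 30]
After line 2 (b = a is an alias, same object): a = [29, 20, 30], b = [29, 20, 30]
After line 3 (b.append mutates the shared list): a = [29, 20, 30, 98], b = [29, 20, 30, 98]

[29, 20, 30, 98]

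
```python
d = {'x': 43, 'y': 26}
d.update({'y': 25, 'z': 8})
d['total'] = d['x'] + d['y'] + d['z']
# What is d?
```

After line 1: d = {'x': 43, 'y': 26}
After line 2 (y overwritten, z added): d = {'x': 43, 'y': 25, 'z': 8}
After line 3 (total = 43 + 25 + 8 = 76): d = {'x': 43, 'y': 25, 'z': 8, 'total': 76}

{'x': 43, 'y': 25, 'z': 8, 'total': 76}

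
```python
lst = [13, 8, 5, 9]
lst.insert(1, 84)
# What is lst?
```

[13, 84, 8, 5, 9]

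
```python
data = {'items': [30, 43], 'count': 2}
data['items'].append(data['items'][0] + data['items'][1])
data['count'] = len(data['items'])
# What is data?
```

After line 1: data = {'items': [30, 43], 'count': 2}
After line 2 (append 30 + 43 = 73): data = {'items': [30, 43, 73], 'count': 2}
After line 3 (count = len(items) = 3): data = {'items': [30, 43, 73], 'count': 3}

{'items': [30, 43, 73], 'count': 3}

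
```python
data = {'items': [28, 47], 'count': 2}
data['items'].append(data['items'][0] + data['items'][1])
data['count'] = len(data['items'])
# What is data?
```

After line 1: data = {'items': [28, 47], 'count': 2}
After line 2 (append 28 + 47 = 75): data = {'items': [28, 47, 75], 'count': 2}
After line 3 (count = len(items) = 3): data = {'items': [28, 47, 75], 'count': 3}

{'items': [28, 47, 75], 'count': 3}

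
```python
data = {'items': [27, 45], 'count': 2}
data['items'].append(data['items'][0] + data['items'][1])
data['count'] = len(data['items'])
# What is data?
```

After line 1: data = {'items': [27, 45], 'count': 2}
After line 2 (append 27 + 45 = 72): data = {'items': [27, 45, 72], 'count': 2}
After line 3 (count = len(items) = 3): data = {'items': [27, 45, 72], 'count': 3}

{'items': [27, 45, 72], 'count': 3}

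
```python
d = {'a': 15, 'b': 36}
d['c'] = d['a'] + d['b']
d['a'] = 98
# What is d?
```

After line 1: d = {'a': 15, 'b': 36}
After line 2 (d['c'] = 15 + 36): d = {'a': 15, 'b': 36, 'c': 51}
After line 3: d = {'a': 98, 'b': 36, 'c': 51}

{'a': 98, 'b': 36, 'c': 51}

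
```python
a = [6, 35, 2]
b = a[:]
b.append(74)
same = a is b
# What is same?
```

After line 1: a = [6, 35, 2]
After line 2 (b = a[:] is a shallow copy, new object): a = [6, 35, 2], b = [6, 35, 2]
After line 3 (append only mutates b): a = [6, 35, 2], b = [6, 35, 2, 74]
After line 4 (same = a is b; different objects -> False): same = False

False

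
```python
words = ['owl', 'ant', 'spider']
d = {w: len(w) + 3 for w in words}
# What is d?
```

{'owl': 6, 'ant': 6, 'spider': 9}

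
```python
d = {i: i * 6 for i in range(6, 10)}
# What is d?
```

{6: 36, 7: 42, 8: 48, 9: 54}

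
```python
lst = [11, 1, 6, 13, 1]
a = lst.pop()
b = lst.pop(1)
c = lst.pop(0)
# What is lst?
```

After line 1: lst = [11, 1, 6, 13, 1]
After line 2 (pop() -> a = 1): lst = [11, 1, 6, 13]
After line 3 (pop(1) -> b = 1): lst = [11, 6, 13]
After line 4 (pop(0) -> c = 11): lst = [6, 13]

[6, 13]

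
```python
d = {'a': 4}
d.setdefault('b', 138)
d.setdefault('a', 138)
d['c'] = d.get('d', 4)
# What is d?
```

After line 1: d = {'a': 4}
After line 2 (setdefault adds 'b'=138): d = {'a': 4, 'b': 138}
After line 3 (setdefault 'a' no-op, already exists): d = {'a': 4, 'b': 138}
After line 4 (get('d', 4) returns default since 'd' not in d): d = {'a': 4, 'b': 138, 'c': 4}

{'a': 4, 'b': 138, 'c': 4}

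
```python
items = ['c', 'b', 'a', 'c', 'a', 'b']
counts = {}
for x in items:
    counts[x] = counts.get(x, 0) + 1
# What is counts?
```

Initial: counts = {}, items = ['c', 'b', 'a', 'c', 'a', 'b']
See 'c': counts = {'c': 1}
See 'b': counts = {'c': 1, 'b': 1}
See 'a': counts = {'c': 1, 'b': 1, 'a': 1}
See 'c': counts = {'c': 2, 'b': 1, 'a': 1}
See 'a': counts = {'c': 2, 'b': 1, 'a': 2}
See 'b': counts = {'c': 2, 'b': 2, 'a': 2}

{'c': 2, 'b': 2, 'a': 2}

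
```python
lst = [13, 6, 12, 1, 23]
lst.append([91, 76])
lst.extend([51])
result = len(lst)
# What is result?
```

After line 1: lst = [13, 6, 12, 1, 23]
After line 2 (append adds [91, 76] as single element): lst = [13, 6, 12, 1, 23, [91, 76]]
After line 3 (extend unpacks [51], adds 51): lst = [13, 6, 12, 1, 23, [91, 76], 51]
After line 4: result = len(lst) = 7

7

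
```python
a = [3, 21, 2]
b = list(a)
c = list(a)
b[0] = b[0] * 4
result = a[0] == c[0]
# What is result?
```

After line 1: a = [3, 21, 2]
After line 2 (b = list(a), copy): a = [3, 21, 2], b = [3, 21, 2]
After line 3 (c = list(a) is a copy, new object): c = [3, 21, 2]
After line 4 (b[0] = 3 * 4 = 12; only b mutates (copy)): a = [3, 21, 2], b = [12, 21, 2], c = [3, 21, 2]
After line 5 (a[0] = 3, c[0] = 3; result = True)

True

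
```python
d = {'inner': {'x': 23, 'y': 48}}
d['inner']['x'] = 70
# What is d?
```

After line 1: d = {'inner': {'x': 23, 'y': 48}}
After line 2 (inner x overwritten): d = {'inner': {'x': 70, 'y': 48}}

{'inner': {'x': 70, 'y': 48}}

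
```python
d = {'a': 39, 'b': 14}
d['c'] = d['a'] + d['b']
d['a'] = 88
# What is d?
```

After line 1: d = {'a': 39, 'b': 14}
After line 2 (d['c'] = 39 + 14): d = {'a': 39, 'b': 14, 'c': 53}
After line 3: d = {'a': 88, 'b': 14, 'c': 53}

{'a': 88, 'b': 14, 'c': 53}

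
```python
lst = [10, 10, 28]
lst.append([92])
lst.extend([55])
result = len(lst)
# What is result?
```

After line 1: lst = [10, 10, 28]
After line 2 (append adds [92] as single element): lst = [10, 10, 28, [92]]
After line 3 (extend unpacks [55], adds 55): lst = [10, 10, 28, [92], 55]
After line 4: result = len(lst) = 5

5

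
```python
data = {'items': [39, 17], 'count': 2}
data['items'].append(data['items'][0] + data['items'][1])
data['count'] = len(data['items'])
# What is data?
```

After line 1: data = {'items': [39, 17], 'count': 2}
After line 2 (append 39 + 17 = 56): data = {'items': [39, 17, 56], 'count': 2}
After line 3 (count = len(items) = 3): data = {'items': [39, 17, 56], 'count': 3}

{'items': [39, 17, 56], 'count': 3}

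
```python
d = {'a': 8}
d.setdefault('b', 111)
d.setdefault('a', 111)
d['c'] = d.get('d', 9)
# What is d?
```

After line 1: d = {'a': 8}
After line 2 (setdefault adds 'b'=111): d = {'a': 8, 'b': 111}
After line 3 (setdefault 'a' no-op, already exists): d = {'a': 8, 'b': 111}
After line 4 (get('d', 9) returns default since 'd' not in d): d = {'a': 8, 'b': 111, 'c': 9}

{'a': 8, 'b': 111, 'c': 9}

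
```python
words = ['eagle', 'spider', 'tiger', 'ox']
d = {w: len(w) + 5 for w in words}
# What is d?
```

{'eagle': 10, 'spider': 11, 'tiger': 10, 'ox': 7}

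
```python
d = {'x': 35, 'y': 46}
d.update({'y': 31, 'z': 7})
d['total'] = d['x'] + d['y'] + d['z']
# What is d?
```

After line 1: d = {'x': 35, 'y': 46}
After line 2 (y overwritten, z added): d = {'x': 35, 'y': 31, 'z': 7}
After line 3 (total = 35 + 31 + 7 = 73): d = {'x': 35, 'y': 31, 'z': 7, 'total': 73}

{'x': 35, 'y': 31, 'z': 7, 'total': 73}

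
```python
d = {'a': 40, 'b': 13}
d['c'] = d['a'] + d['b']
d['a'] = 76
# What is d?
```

After line 1: d = {'a': 40, 'b': 13}
After line 2 (d['c'] = 40 + 13): d = {'a': 40, 'b': 13, 'c': 53}
After line 3: d = {'a': 76, 'b': 13, 'c': 53}

{'a': 76, 'b': 13, 'c': 53}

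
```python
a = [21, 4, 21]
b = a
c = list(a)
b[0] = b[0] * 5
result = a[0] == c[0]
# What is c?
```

After line 1: a = [21, 4, 21]
After line 2 (b = a, alias): a = [21, 4, 21], b = [21, 4, 21]
After line 3 (c = list(a) is a copy, new object): c = [21, 4, 21]
After line 4 (b[0] = 21 * 5 = 105; mutates shared a/b): a = b = [105, 4, 21], c = [21, 4, 21]
After line 5 (a[0] = 105, c[0] = 21; result = False)

[21, 4, 21]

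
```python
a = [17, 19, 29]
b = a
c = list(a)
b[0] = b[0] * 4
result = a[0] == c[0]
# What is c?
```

After line 1: a = [17, 19, 29]
After line 2 (b = a, alias): a = [17, 19, 29], b = [17, 19, 29]
After line 3 (c = list(a) is a copy, new object): c = [17, 19, 29]
After line 4 (b[0] = 17 * 4 = 68; mutates shared a/b): a = b = [68, 19, 29], c = [17, 19, 29]
After line 5 (a[0] = 68, c[0] = 17; result = False)

[17, 19, 29]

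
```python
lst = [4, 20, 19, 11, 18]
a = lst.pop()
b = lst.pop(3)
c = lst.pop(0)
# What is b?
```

After line 1: lst = [4, 20, 19, 11, 18]
After line 2 (pop() -> a = 18): lst = [4, 20, 19, 11]
After line 3 (pop(3) -> b = 11): lst = [4, 20, 19]
After line 4 (pop(0) -> c = 4): lst = [20, 19]

11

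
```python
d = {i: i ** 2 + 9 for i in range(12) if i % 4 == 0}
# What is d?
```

{0: 9, 4: 25, 8: 73}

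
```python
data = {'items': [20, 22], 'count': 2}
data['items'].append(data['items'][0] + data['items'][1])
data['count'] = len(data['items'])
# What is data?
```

After line 1: data = {'items': [20, 22], 'count': 2}
After line 2 (append 20 + 22 = 42): data = {'items': [20, 22, 42], 'count': 2}
After line 3 (count = len(items) = 3): data = {'items': [20, 22, 42], 'count': 3}

{'items': [20, 22, 42], 'count': 3}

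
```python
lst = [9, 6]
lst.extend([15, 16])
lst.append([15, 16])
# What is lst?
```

After line 1: lst = [9, 6]
After line 2 (extend unpacks [15, 16]): lst = [9, 6, 15, 16]
After line 3 (append adds [15, 16] as single element): lst = [9, 6, 15, 16, [15, 16]]

[9, 6, 15, 16, [15, 16]]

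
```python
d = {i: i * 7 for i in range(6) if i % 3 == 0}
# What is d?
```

{0: 0, 3: 21}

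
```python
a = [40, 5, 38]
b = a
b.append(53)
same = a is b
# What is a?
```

After line 1: a = [40, 5, 38]
After line 2 (b = a is an alias, same object): a = [40, 5, 38], b = [40, 5, 38]
After line 3 (b.append mutates the shared list): a = [40, 5, 38, 53], b = [40, 5, 38, 53]
After line 4 (same = a is b; same object -> True): same = True

[40, 5, 38, 53]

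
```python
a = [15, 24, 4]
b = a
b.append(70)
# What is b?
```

After line 1: a = [15, 24, 4]
After line 2 (b = a is an alias, same object): a = [15, 24, 4], b = [15, 24, 4]
After line 3 (b.append mutates the shared list): a = [15, 24, 4, 70], b = [15, 24, 4, 70]

[15, 24, 4, 70]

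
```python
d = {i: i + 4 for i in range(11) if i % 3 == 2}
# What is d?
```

{2: 6, 5: 9, 8: 12}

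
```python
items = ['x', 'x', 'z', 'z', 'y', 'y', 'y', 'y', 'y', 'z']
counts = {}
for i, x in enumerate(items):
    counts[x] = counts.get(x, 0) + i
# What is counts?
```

Initial: counts = {}, items = ['x', 'x', 'z', 'z', 'y', 'y', 'y', 'y', 'y', 'z']
i=0, x='x': counts = {'x': 0}
i=1, x='x': counts = {'x': 1}
i=2, x='z': counts = {'x': 1, 'z': 2}
i=3, x='z': counts = {'x': 1, 'z': 5}
i=4, x='y': counts = {'x': 1, 'z': 5, 'y': 4}
i=5, x='y': counts = {'x': 1, 'z': 5, 'y': 9}
i=6, x='y': counts = {'x': 1, 'z': 5, 'y': 15}
i=7, x='y': counts = {'x': 1, 'z': 5, 'y': 22}
i=8, x='y': counts = {'x': 1, 'z': 5, 'y': 30}
i=9, x='z': counts = {'x': 1, 'z': 14, 'y': 30}

{'x': 1, 'z': 14, 'y': 30}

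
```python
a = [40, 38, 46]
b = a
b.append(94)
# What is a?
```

After line 1: a = [40, 38, 46]
After line 2 (b = a is an alias, same object): a = [40, 38, 46], b = [40, 38, 46]
After line 3 (b.append mutates the shared list): a = [40, 38, 46, 94], b = [40, 38, 46, 94]

[40, 38, 46, 94]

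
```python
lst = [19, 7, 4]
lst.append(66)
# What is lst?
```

[19, 7, 4, 66]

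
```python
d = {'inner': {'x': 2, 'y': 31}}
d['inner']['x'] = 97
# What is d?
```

After line 1: d = {'inner': {'x': 2, 'y': 31}}
After line 2 (inner x overwritten): d = {'inner': {'x': 97, 'y': 31}}

{'inner': {'x': 97, 'y': 31}}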